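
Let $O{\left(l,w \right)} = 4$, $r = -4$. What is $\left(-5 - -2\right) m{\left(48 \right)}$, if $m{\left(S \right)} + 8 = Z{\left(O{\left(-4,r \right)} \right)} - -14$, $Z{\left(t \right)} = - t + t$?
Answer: $-18$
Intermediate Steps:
$Z{\left(t \right)} = 0$
$m{\left(S \right)} = 6$ ($m{\left(S \right)} = -8 + \left(0 - -14\right) = -8 + \left(0 + 14\right) = -8 + 14 = 6$)
$\left(-5 - -2\right) m{\left(48 \right)} = \left(-5 - -2\right) 6 = \left(-5 + 2\right) 6 = \left(-3\right) 6 = -18$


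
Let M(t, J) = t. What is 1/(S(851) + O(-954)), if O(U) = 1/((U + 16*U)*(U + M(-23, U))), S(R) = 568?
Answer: 15844986/8999952049 ≈ 0.0017606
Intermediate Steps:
O(U) = 1/(17*U*(-23 + U)) (O(U) = 1/((U + 16*U)*(U - 23)) = 1/((17*U)*(-23 + U)) = 1/(17*U*(-23 + U)))
1/(S(851) + O(-954)) = 1/(568 + (1/17)/(-954*(-23 - 954))) = 1/(568 + (1/17)*(-1/954)/(-977)) = 1/(568 + (1/17)*(-1/954)*(-1/977)) = 1/(568 + 1/15844986) = 1/(8999952049/15844986) = 15844986/8999952049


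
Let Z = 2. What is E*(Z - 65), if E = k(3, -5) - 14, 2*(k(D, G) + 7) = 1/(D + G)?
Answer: 5355/4 ≈ 1338.8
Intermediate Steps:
k(D, G) = -7 + 1/(2*(D + G))
E = -85/4 (E = (1/2 - 7*3 - 7*(-5))/(3 - 5) - 14 = (1/2 - 21 + 35)/(-2) - 14 = -1/2*29/2 - 14 = -29/4 - 14 = -85/4 ≈ -21.250)
E*(Z - 65) = -85*(2 - 65)/4 = -85/4*(-63) = 5355/4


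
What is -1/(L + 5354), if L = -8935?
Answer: 1/3581 ≈ 0.00027925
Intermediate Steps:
-1/(L + 5354) = -1/(-8935 + 5354) = -1/(-3581) = -1*(-1/3581) = 1/3581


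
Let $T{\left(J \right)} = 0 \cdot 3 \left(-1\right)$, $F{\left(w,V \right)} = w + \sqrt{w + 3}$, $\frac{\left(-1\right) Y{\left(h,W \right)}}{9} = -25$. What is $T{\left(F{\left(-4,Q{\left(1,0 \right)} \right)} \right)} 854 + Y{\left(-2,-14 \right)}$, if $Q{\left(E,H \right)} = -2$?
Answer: $225$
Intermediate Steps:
$Y{\left(h,W \right)} = 225$ ($Y{\left(h,W \right)} = \left(-9\right) \left(-25\right) = 225$)
$F{\left(w,V \right)} = w + \sqrt{3 + w}$
$T{\left(J \right)} = 0$ ($T{\left(J \right)} = 0 \left(-1\right) = 0$)
$T{\left(F{\left(-4,Q{\left(1,0 \right)} \right)} \right)} 854 + Y{\left(-2,-14 \right)} = 0 \cdot 854 + 225 = 0 + 225 = 225$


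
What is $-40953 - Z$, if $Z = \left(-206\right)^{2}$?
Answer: $-83389$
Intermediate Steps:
$Z = 42436$
$-40953 - Z = -40953 - 42436 = -83389$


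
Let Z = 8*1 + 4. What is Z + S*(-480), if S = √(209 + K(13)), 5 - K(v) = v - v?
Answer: 12 - 480*√214 ≈ -7009.8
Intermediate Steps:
K(v) = 5 (K(v) = 5 - (v - v) = 5 - 1*0 = 5 + 0 = 5)
Z = 12 (Z = 8 + 4 = 12)
S = √214 (S = √(209 + 5) = √214 ≈ 14.629)
Z + S*(-480) = 12 + √214*(-480) = 12 - 480*√214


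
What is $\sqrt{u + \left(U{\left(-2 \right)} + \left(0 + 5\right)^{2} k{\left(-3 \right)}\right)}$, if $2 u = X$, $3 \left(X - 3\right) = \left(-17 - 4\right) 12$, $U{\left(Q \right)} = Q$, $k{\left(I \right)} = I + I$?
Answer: $\frac{i \sqrt{770}}{2} \approx 13.874 i$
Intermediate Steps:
$k{\left(I \right)} = 2 I$
$X = -81$ ($X = 3 + \frac{\left(-17 - 4\right) 12}{3} = 3 + \frac{\left(-21\right) 12}{3} = 3 + \frac{1}{3} \left(-252\right) = 3 - 84 = -81$)
$u = - \frac{81}{2}$ ($u = \frac{1}{2} \left(-81\right) = - \frac{81}{2} \approx -40.5$)
$\sqrt{u + \left(U{\left(-2 \right)} + \left(0 + 5\right)^{2} k{\left(-3 \right)}\right)} = \sqrt{- \frac{81}{2} + \left(-2 + \left(0 + 5\right)^{2} \cdot 2 \left(-3\right)\right)} = \sqrt{- \frac{81}{2} + \left(-2 + 5^{2} \left(-6\right)\right)} = \sqrt{- \frac{81}{2} + \left(-2 + 25 \left(-6\right)\right)} = \sqrt{- \frac{81}{2} - 152} = \sqrt{- \frac{385}{2}} = \frac{i \sqrt{770}}{2}$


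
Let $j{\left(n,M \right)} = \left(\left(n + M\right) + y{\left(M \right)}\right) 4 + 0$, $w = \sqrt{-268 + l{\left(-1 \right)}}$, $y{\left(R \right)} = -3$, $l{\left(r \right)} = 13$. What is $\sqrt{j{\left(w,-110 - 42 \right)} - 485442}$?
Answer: $\sqrt{-486062 + 4 i \sqrt{255}} \approx 0.046 + 697.18 i$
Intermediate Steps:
$w = i \sqrt{255}$ ($w = \sqrt{-268 + 13} = \sqrt{-255} = i \sqrt{255} \approx 15.969 i$)
$j{\left(n,M \right)} = -12 + 4 M + 4 n$ ($j{\left(n,M \right)} = \left(\left(n + M\right) - 3\right) 4 + 0 = \left(\left(M + n\right) - 3\right) 4 + 0 = \left(-3 + M + n\right) 4 + 0 = \left(-12 + 4 M + 4 n\right) + 0 = -12 + 4 M + 4 n$)
$\sqrt{j{\left(w,-110 - 42 \right)} - 485442} = \sqrt{\left(-12 + 4 \left(-110 - 42\right) + 4 i \sqrt{255}\right) - 485442} = \sqrt{\left(-12 + 4 \left(-152\right) + 4 i \sqrt{255}\right) - 485442} = \sqrt{\left(-12 - 608 + 4 i \sqrt{255}\right) - 485442} = \sqrt{\left(-620 + 4 i \sqrt{255}\right) - 485442} = \sqrt{-486062 + 4 i \sqrt{255}}$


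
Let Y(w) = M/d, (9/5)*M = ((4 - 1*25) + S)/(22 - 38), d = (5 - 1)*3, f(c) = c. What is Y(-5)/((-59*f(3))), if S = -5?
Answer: -65/152928 ≈ -0.00042504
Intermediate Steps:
d = 12 (d = 4*3 = 12)
M = 65/72 (M = 5*(((4 - 1*25) - 5)/(22 - 38))/9 = 5*(((4 - 25) - 5)/(-16))/9 = 5*((-21 - 5)*(-1/16))/9 = 5*(-26*(-1/16))/9 = (5/9)*(13/8) = 65/72 ≈ 0.90278)
Y(w) = 65/864 (Y(w) = (65/72)/12 = (65/72)*(1/12) = 65/864)
Y(-5)/((-59*f(3))) = 65/(864*((-59*3))) = (65/864)/(-177) = (65/864)*(-1/177) = -65/152928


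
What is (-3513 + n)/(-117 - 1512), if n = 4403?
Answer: -890/1629 ≈ -0.54635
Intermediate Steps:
(-3513 + n)/(-117 - 1512) = (-3513 + 4403)/(-117 - 1512) = 890/(-1629) = 890*(-1/1629) = -890/1629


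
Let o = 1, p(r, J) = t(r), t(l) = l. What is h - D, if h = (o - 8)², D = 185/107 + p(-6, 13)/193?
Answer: 976836/20651 ≈ 47.302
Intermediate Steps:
p(r, J) = r
D = 35063/20651 (D = 185/107 - 6/193 = 35063/20651 ≈ 1.6979)
h = 49 (h = (1 - 8)² = (-7)² = 49)
h - D = 49 - 1*35063/20651 = 49 - 35063/20651 = 976836/20651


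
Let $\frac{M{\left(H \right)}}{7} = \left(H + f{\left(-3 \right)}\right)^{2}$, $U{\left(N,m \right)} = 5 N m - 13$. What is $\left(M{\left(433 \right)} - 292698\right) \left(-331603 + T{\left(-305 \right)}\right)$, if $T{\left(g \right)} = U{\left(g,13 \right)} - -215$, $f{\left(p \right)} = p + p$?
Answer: $-345467649730$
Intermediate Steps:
$f{\left(p \right)} = 2 p$
$U{\left(N,m \right)} = -13 + 5 N m$ ($U{\left(N,m \right)} = 5 N m - 13 = -13 + 5 N m$)
$M{\left(H \right)} = 7 \left(-6 + H\right)^{2}$ ($M{\left(H \right)} = 7 \left(H + 2 \left(-3\right)\right)^{2} = 7 \left(H - 6\right)^{2} = 7 \left(-6 + H\right)^{2}$)
$T{\left(g \right)} = 202 + 65 g$ ($T{\left(g \right)} = \left(-13 + 5 g 13\right) - -215 = \left(-13 + 65 g\right) + 215 = 202 + 65 g$)
$\left(M{\left(433 \right)} - 292698\right) \left(-331603 + T{\left(-305 \right)}\right) = \left(7 \left(-6 + 433\right)^{2} - 292698\right) \left(-331603 + \left(202 + 65 \left(-305\right)\right)\right) = \left(7 \cdot 427^{2} - 292698\right) \left(-331603 + \left(202 - 19825\right)\right) = \left(7 \cdot 182329 - 292698\right) \left(-331603 - 19623\right) = \left(1276303 - 292698\right) \left(-351226\right) = 983605 \left(-351226\right) = -345467649730$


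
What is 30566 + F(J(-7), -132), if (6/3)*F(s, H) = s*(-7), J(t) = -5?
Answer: 61167/2 ≈ 30584.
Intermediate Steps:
F(s, H) = -7*s/2 (F(s, H) = (s*(-7))/2 = (-7*s)/2 = -7*s/2)
30566 + F(J(-7), -132) = 30566 - 7/2*(-5) = 30566 + 35/2 = 61167/2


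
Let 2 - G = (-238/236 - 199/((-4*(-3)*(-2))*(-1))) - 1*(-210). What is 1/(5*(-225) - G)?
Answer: -1416/1311641 ≈ -0.0010796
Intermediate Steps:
G = -281359/1416 (G = 2 - ((-238/236 - 199/((-4*(-3)*(-2))*(-1))) - 1*(-210)) = 2 - ((-238*1/236 - 199/((12*(-2))*(-1))) + 210) = 2 - ((-119/118 - 199/((-24*(-1)))) + 210) = 2 - ((-119/118 - 199/24) + 210) = 2 - (-13169/1416 + 210) = 2 - 1*284191/1416 = 2 - 284191/1416 = -281359/1416 ≈ -198.70)
1/(5*(-225) - G) = 1/(5*(-225) - 1*(-281359/1416)) = 1/(-1125 + 281359/1416) = 1/(-1311641/1416) = -1416/1311641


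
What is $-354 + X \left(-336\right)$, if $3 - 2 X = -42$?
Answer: $-7914$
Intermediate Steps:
$X = \frac{45}{2}$ ($X = \frac{3}{2} - -21 = \frac{3}{2} + 21 = \frac{45}{2} \approx 22.5$)
$-354 + X \left(-336\right) = -354 + \frac{45}{2} \left(-336\right) = -354 - 7560 = -7914$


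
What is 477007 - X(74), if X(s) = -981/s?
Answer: 35299499/74 ≈ 4.7702e+5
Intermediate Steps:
477007 - X(74) = 477007 - (-981)/74 = 477007 - 1*(-981/74) = 477007 + 981/74 = 35299499/74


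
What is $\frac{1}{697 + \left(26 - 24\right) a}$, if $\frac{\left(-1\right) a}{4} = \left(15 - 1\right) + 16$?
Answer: $\frac{1}{457} \approx 0.0021882$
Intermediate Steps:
$a = -120$ ($a = - 4 \left(\left(15 - 1\right) + 16\right) = - 4 \left(14 + 16\right) = \left(-4\right) 30 = -120$)
$\frac{1}{697 + \left(26 - 24\right) a} = \frac{1}{697 + \left(26 - 24\right) \left(-120\right)} = \frac{1}{697 + 2 \left(-120\right)} = \frac{1}{697 - 240} = \frac{1}{457}$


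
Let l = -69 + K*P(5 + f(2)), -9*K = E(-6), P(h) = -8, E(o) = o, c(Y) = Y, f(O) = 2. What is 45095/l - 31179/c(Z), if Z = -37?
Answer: 1947372/8251 ≈ 236.02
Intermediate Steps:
K = ⅔ (K = -⅑*(-6) = ⅔ ≈ 0.66667)
l = -223/3 (l = -69 + (⅔)*(-8) = -69 - 16/3 = -223/3 ≈ -74.333)
45095/l - 31179/c(Z) = 45095/(-223/3) - 31179/(-37) = 45095*(-3/223) - 31179*(-1/37) = -135285/223 + 31179/37 = 1947372/8251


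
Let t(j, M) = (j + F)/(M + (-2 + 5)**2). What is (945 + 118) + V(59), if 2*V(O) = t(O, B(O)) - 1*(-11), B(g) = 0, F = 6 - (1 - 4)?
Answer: 19301/18 ≈ 1072.3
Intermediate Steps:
F = 9 (F = 6 - 1*(-3) = 6 + 3 = 9)
t(j, M) = (9 + j)/(9 + M) (t(j, M) = (j + 9)/(M + (-2 + 5)**2) = (9 + j)/(M + 3**2) = (9 + j)/(M + 9) = (9 + j)/(9 + M))
V(O) = 6 + O/18 (V(O) = ((9 + O)/(9 + 0) - 1*(-11))/2 = ((9 + O)/9 + 11)/2 = ((1 + O/9) + 11)/2 = (12 + O/9)/2 = 6 + O/18)
(945 + 118) + V(59) = (945 + 118) + (6 + (1/18)*59) = 1063 + (6 + 59/18) = 1063 + 167/18 = 19301/18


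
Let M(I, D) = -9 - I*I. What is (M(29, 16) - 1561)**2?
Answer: 5812921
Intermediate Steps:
M(I, D) = -9 - I**2
(M(29, 16) - 1561)**2 = ((-9 - 1*29**2) - 1561)**2 = ((-9 - 1*841) - 1561)**2 = ((-9 - 841) - 1561)**2 = (-850 - 1561)**2 = (-2411)**2 = 5812921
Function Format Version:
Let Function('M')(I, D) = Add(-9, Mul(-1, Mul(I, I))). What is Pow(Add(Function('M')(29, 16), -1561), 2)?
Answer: 5812921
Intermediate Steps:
Function('M')(I, D) = Add(-9, Mul(-1, Pow(I, 2)))
Pow(Add(Function('M')(29, 16), -1561), 2) = Pow(Add(Add(-9, Mul(-1, Pow(29, 2))), -1561), 2) = Pow(Add(Add(-9, Mul(-1, 841)), -1561), 2) = Pow(Add(Add(-9, -841), -1561), 2) = Pow(Add(-850, -1561), 2) = Pow(-2411, 2) = 5812921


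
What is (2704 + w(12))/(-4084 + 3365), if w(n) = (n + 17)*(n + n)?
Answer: -3400/719 ≈ -4.7288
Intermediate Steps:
w(n) = 2*n*(17 + n) (w(n) = (17 + n)*(2*n) = 2*n*(17 + n))
(2704 + w(12))/(-4084 + 3365) = (2704 + 2*12*(17 + 12))/(-4084 + 3365) = (2704 + 2*12*29)/(-719) = (2704 + 696)*(-1/719) = 3400*(-1/719) = -3400/719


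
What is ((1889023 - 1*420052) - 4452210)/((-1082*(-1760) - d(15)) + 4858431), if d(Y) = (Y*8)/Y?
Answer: -2983239/6762743 ≈ -0.44113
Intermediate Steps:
d(Y) = 8 (d(Y) = (8*Y)/Y = 8)
((1889023 - 1*420052) - 4452210)/((-1082*(-1760) - d(15)) + 4858431) = ((1889023 - 1*420052) - 4452210)/((-1082*(-1760) - 1*8) + 4858431) = ((1889023 - 420052) - 4452210)/((1904320 - 8) + 4858431) = (1468971 - 4452210)/(1904312 + 4858431) = -2983239/6762743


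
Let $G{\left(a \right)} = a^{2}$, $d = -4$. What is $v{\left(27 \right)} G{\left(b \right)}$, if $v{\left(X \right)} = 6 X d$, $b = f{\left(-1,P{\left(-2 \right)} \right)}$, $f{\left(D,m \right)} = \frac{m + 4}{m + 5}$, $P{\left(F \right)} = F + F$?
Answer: $0$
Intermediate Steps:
$P{\left(F \right)} = 2 F$
$f{\left(D,m \right)} = \frac{4 + m}{5 + m}$
$b = 0$ ($b = \frac{4 + 2 \left(-2\right)}{5 + 2 \left(-2\right)} = \frac{4 - 4}{5 - 4} = 1^{-1} \cdot 0 = 1 \cdot 0 = 0$)
$v{\left(X \right)} = - 24 X$ ($v{\left(X \right)} = 6 X \left(-4\right) = - 24 X$)
$v{\left(27 \right)} G{\left(b \right)} = \left(-24\right) 27 \cdot 0^{2} = \left(-648\right) 0 = 0$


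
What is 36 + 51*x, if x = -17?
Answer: -831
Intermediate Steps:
36 + 51*x = 36 + 51*(-17) = 36 - 867 = -831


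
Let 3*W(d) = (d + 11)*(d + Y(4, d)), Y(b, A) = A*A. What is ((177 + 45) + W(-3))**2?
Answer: 56644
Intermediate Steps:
Y(b, A) = A**2
W(d) = (11 + d)*(d + d**2)/3 (W(d) = ((d + 11)*(d + d**2))/3 = ((11 + d)*(d + d**2))/3 = (11 + d)*(d + d**2)/3)
((177 + 45) + W(-3))**2 = ((177 + 45) + (1/3)*(-3)*(11 + (-3)**2 + 12*(-3)))**2 = (222 + (1/3)*(-3)*(11 + 9 - 36))**2 = (222 + (1/3)*(-3)*(-16))**2 = (222 + 16)**2 = 238**2 = 56644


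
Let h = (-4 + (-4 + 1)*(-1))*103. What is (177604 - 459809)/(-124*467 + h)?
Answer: 282205/58011 ≈ 4.8647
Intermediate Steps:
h = -103 (h = (-4 - 3*(-1))*103 = (-4 + 3)*103 = -1*103 = -103)
(177604 - 459809)/(-124*467 + h) = (177604 - 459809)/(-124*467 - 103) = -282205/(-57908 - 103) = -282205/(-58011) = -282205*(-1/58011) = 282205/58011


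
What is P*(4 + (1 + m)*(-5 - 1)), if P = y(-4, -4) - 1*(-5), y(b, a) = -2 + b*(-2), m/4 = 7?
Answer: -1870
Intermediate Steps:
m = 28 (m = 4*7 = 28)
y(b, a) = -2 - 2*b
P = 11 (P = (-2 - 2*(-4)) - 1*(-5) = (-2 + 8) + 5 = 6 + 5 = 11)
P*(4 + (1 + m)*(-5 - 1)) = 11*(4 + (1 + 28)*(-5 - 1)) = 11*(4 + 29*(-6)) = 11*(4 - 174) = 11*(-170) = -1870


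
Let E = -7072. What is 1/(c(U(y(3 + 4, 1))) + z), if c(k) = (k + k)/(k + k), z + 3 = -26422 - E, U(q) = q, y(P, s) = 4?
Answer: -1/19352 ≈ -5.1674e-5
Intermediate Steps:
z = -19353 (z = -3 + (-26422 - 1*(-7072)) = -3 + (-26422 + 7072) = -3 - 19350 = -19353)
c(k) = 1 (c(k) = (2*k)/((2*k)) = (2*k)*(1/(2*k)) = 1)
1/(c(U(y(3 + 4, 1))) + z) = 1/(1 - 19353) = 1/(-19352) = -1/19352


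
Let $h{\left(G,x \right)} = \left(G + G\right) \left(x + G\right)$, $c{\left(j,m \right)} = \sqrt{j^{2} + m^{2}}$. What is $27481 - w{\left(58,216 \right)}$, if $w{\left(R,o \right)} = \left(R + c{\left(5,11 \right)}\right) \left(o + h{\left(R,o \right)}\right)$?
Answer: $-1828519 - 32000 \sqrt{146} \approx -2.2152 \cdot 10^{6}$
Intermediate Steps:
$h{\left(G,x \right)} = 2 G \left(G + x\right)$
$w{\left(R,o \right)} = \left(R + \sqrt{146}\right) \left(o + 2 R \left(R + o\right)\right)$ ($w{\left(R,o \right)} = \left(R + \sqrt{5^{2} + 11^{2}}\right) \left(o + 2 R \left(R + o\right)\right) = \left(R + \sqrt{25 + 121}\right) \left(o + 2 R \left(R + o\right)\right) = \left(R + \sqrt{146}\right) \left(o + 2 R \left(R + o\right)\right)$)
$27481 - w{\left(58,216 \right)} = 27481 - \left(58 \cdot 216 + 216 \sqrt{146} + 2 \cdot 58^{2} \left(58 + 216\right) + 2 \cdot 58 \sqrt{146} \left(58 + 216\right)\right) = 27481 - \left(12528 + 216 \sqrt{146} + 2 \cdot 3364 \cdot 274 + 2 \cdot 58 \sqrt{146} \cdot 274\right) = 27481 - \left(12528 + 216 \sqrt{146} + 1843472 + 31784 \sqrt{146}\right) = 27481 - \left(1856000 + 32000 \sqrt{146}\right) = -1828519 - 32000 \sqrt{146}$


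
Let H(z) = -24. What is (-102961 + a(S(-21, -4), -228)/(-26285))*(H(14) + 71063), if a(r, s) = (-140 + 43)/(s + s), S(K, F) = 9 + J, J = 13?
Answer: -87668265734325623/11985960 ≈ -7.3142e+9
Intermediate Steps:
S(K, F) = 22 (S(K, F) = 9 + 13 = 22)
a(r, s) = -97/(2*s) (a(r, s) = -97*1/(2*s) = -97/(2*s))
(-102961 + a(S(-21, -4), -228)/(-26285))*(H(14) + 71063) = (-102961 - 97/2/(-228)/(-26285))*(-24 + 71063) = (-102961 - 97/2*(-1/228)*(-1/26285))*71039 = (-102961 + (97/456)*(-1/26285))*71039 = (-102961 - 97/11985960)*71039 = -1234086427657/11985960*71039 = -87668265734325623/11985960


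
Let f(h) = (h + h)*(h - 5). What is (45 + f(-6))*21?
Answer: 3717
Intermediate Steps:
f(h) = 2*h*(-5 + h) (f(h) = (2*h)*(-5 + h) = 2*h*(-5 + h))
(45 + f(-6))*21 = (45 + 2*(-6)*(-5 - 6))*21 = (45 + 2*(-6)*(-11))*21 = (45 + 132)*21 = 177*21 = 3717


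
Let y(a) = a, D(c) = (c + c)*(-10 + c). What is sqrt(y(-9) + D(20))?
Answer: sqrt(391) ≈ 19.774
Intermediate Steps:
D(c) = 2*c*(-10 + c) (D(c) = (2*c)*(-10 + c) = 2*c*(-10 + c))
sqrt(y(-9) + D(20)) = sqrt(-9 + 2*20*(-10 + 20)) = sqrt(-9 + 2*20*10) = sqrt(-9 + 400) = sqrt(391)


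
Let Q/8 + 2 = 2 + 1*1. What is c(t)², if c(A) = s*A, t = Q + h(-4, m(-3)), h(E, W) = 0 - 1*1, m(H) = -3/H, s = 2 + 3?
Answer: 1225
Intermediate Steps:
s = 5
Q = 8 (Q = -16 + 8*(2 + 1*1) = -16 + 8*(2 + 1) = -16 + 8*3 = -16 + 24 = 8)
h(E, W) = -1 (h(E, W) = 0 - 1 = -1)
t = 7 (t = 8 - 1 = 7)
c(A) = 5*A
c(t)² = (5*7)² = 35² = 1225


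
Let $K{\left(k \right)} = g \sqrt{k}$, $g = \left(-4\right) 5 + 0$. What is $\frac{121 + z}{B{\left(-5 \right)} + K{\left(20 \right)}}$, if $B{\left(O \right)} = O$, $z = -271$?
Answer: $- \frac{30}{319} + \frac{240 \sqrt{5}}{319} \approx 1.5883$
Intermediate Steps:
$g = -20$ ($g = -20 + 0 = -20$)
$K{\left(k \right)} = - 20 \sqrt{k}$
$\frac{121 + z}{B{\left(-5 \right)} + K{\left(20 \right)}} = \frac{121 - 271}{-5 - 20 \sqrt{20}} = - \frac{150}{-5 - 20 \cdot 2 \sqrt{5}} = - \frac{150}{-5 - 40 \sqrt{5}}$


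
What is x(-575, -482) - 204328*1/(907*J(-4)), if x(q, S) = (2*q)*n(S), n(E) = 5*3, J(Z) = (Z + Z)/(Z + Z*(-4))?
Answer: -15339258/907 ≈ -16912.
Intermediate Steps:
J(Z) = -2/3 (J(Z) = (2*Z)/(Z - 4*Z) = (2*Z)/((-3*Z)) = (2*Z)*(-1/(3*Z)) = -2/3)
n(E) = 15
x(q, S) = 30*q (x(q, S) = (2*q)*15 = 30*q)
x(-575, -482) - 204328*1/(907*J(-4)) = 30*(-575) - 204328/((-2/3*907)) = -17250 - 204328/(-1814/3) = -17250 - 204328*(-3/1814) = -17250 + 306492/907 = -15339258/907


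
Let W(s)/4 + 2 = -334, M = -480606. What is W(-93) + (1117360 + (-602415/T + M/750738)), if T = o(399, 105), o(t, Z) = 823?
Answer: 114847677288496/102976229 ≈ 1.1153e+6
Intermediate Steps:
W(s) = -1344 (W(s) = -8 + 4*(-334) = -8 - 1336 = -1344)
T = 823
W(-93) + (1117360 + (-602415/T + M/750738)) = -1344 + (1117360 + (-602415/823 - 480606/750738)) = -1344 + (1117360 + (-602415*1/823 - 480606*1/750738)) = -1344 + (1117360 + (-602415/823 - 80101/125123)) = -1344 + (1117360 - 75441895168/102976229) = -1344 + 114986077340272/102976229 = 114847677288496/102976229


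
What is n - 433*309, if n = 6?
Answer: -133791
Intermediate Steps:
n - 433*309 = 6 - 433*309 = 6 - 133797 = -133791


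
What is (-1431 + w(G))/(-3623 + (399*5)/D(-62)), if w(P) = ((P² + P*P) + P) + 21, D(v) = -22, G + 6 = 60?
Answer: -98472/81701 ≈ -1.2053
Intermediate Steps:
G = 54 (G = -6 + 60 = 54)
w(P) = 21 + P + 2*P² (w(P) = ((P² + P²) + P) + 21 = (2*P² + P) + 21 = (P + 2*P²) + 21 = 21 + P + 2*P²)
(-1431 + w(G))/(-3623 + (399*5)/D(-62)) = (-1431 + (21 + 54 + 2*54²))/(-3623 + (399*5)/(-22)) = (-1431 + (21 + 54 + 2*2916))/(-3623 + 1995*(-1/22)) = (-1431 + (21 + 54 + 5832))/(-3623 - 1995/22) = (-1431 + 5907)/(-81701/22) = 4476*(-22/81701) = -98472/81701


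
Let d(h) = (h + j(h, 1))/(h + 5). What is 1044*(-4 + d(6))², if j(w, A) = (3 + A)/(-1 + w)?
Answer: 36118224/3025 ≈ 11940.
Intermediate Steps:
j(w, A) = (3 + A)/(-1 + w)
d(h) = (h + 4/(-1 + h))/(5 + h) (d(h) = (h + (3 + 1)/(-1 + h))/(h + 5) = (h + 4/(-1 + h))/(5 + h))
1044*(-4 + d(6))² = 1044*(-4 + (4 + 6*(-1 + 6))/((-1 + 6)*(5 + 6)))² = 1044*(-4 + (4 + 6*5)/(5*11))² = 1044*(-4 + (⅕)*(1/11)*(4 + 30))² = 1044*(-4 + (⅕)*(1/11)*34)² = 1044*(-4 + 34/55)² = 1044*(-186/55)² = 1044*(34596/3025) = 36118224/3025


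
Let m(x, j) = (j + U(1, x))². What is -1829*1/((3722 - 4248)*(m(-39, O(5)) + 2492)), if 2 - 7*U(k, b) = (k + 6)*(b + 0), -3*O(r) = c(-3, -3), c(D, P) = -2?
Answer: 806589/948321718 ≈ 0.00085054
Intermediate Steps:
O(r) = ⅔ (O(r) = -⅓*(-2) = ⅔)
U(k, b) = 2/7 - b*(6 + k)/7 (U(k, b) = 2/7 - (k + 6)*(b + 0)/7 = 2/7 - (6 + k)*b/7 = 2/7 - b*(6 + k)/7)
m(x, j) = (2/7 + j - x)² (m(x, j) = (j + (2/7 - 6*x/7 - ⅐*x*1))² = (j + (2/7 - 6*x/7 - x/7))² = (j + (2/7 - x))² = (2/7 + j - x)²)
-1829*1/((3722 - 4248)*(m(-39, O(5)) + 2492)) = -1829*1/((3722 - 4248)*((2 - 7*(-39) + 7*(⅔))²/49 + 2492)) = -1829*(-1/(526*((2 + 273 + 14/3)²/49 + 2492))) = -1829*(-1/(526*((839/3)²/49 + 2492))) = -1829*(-1/(526*((1/49)*(703921/9) + 2492))) = -1829*(-1/(526*(703921/441 + 2492))) = -1829/((-526*1802893/441)) = -1829/(-948321718/441) = -1829*(-441/948321718) = 806589/948321718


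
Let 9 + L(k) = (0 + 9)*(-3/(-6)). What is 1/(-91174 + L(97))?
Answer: -2/182357 ≈ -1.0968e-5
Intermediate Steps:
L(k) = -9/2 (L(k) = -9 + (0 + 9)*(-3/(-6)) = -9 + 9*(-3*(-⅙)) = -9 + 9*(½) = -9 + 9/2 = -9/2)
1/(-91174 + L(97)) = 1/(-91174 - 9/2) = 1/(-182357/2) = -2/182357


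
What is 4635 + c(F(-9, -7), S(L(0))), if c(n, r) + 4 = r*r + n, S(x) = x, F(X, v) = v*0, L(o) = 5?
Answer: 4656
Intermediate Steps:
F(X, v) = 0
c(n, r) = -4 + n + r² (c(n, r) = -4 + (r*r + n) = -4 + (r² + n) = -4 + (n + r²) = -4 + n + r²)
4635 + c(F(-9, -7), S(L(0))) = 4635 + (-4 + 0 + 5²) = 4635 + (-4 + 0 + 25) = 4635 + 21 = 4656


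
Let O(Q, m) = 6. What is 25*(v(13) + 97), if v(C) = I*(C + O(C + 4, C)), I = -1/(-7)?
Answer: 17450/7 ≈ 2492.9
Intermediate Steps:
I = 1/7 (I = -1*(-1/7) = 1/7 ≈ 0.14286)
v(C) = 6/7 + C/7 (v(C) = (C + 6)/7 = (6 + C)/7 = 6/7 + C/7)
25*(v(13) + 97) = 25*((6/7 + (1/7)*13) + 97) = 25*((6/7 + 13/7) + 97) = 25*(19/7 + 97) = 25*(698/7) = 17450/7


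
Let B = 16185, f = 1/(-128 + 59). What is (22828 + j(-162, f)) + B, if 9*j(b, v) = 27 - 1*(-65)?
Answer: 351209/9 ≈ 39023.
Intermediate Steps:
f = -1/69 (f = 1/(-69) = -1/69 ≈ -0.014493)
j(b, v) = 92/9 (j(b, v) = (27 - 1*(-65))/9 = (27 + 65)/9 = (1/9)*92 = 92/9)
(22828 + j(-162, f)) + B = (22828 + 92/9) + 16185 = 205544/9 + 16185 = 351209/9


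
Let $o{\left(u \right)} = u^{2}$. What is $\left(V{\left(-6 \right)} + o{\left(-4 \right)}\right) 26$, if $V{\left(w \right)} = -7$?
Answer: $234$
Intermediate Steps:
$\left(V{\left(-6 \right)} + o{\left(-4 \right)}\right) 26 = \left(-7 + \left(-4\right)^{2}\right) 26 = \left(-7 + 16\right) 26 = 9 \cdot 26 = 234$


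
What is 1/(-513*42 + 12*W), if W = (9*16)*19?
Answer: 1/11286 ≈ 8.8605e-5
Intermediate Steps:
W = 2736 (W = 144*19 = 2736)
1/(-513*42 + 12*W) = 1/(-513*42 + 12*2736) = 1/(-21546 + 32832) = 1/11286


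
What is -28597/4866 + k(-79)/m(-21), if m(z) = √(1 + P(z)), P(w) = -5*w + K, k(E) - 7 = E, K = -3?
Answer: -28597/4866 - 72*√103/103 ≈ -12.971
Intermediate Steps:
k(E) = 7 + E
P(w) = -3 - 5*w (P(w) = -5*w - 3 = -3 - 5*w)
m(z) = √(-2 - 5*z) (m(z) = √(1 + (-3 - 5*z)) = √(-2 - 5*z))
-28597/4866 + k(-79)/m(-21) = -28597/4866 + (7 - 79)/(√(-2 - 5*(-21))) = -28597*1/4866 - 72/√(-2 + 105) = -28597/4866 - 72*√103/103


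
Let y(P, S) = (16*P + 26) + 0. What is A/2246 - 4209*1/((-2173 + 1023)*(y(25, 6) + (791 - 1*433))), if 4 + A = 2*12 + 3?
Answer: 656309/44021600 ≈ 0.014909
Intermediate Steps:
y(P, S) = 26 + 16*P (y(P, S) = (26 + 16*P) + 0 = 26 + 16*P)
A = 23 (A = -4 + (2*12 + 3) = -4 + (24 + 3) = -4 + 27 = 23)
A/2246 - 4209*1/((-2173 + 1023)*(y(25, 6) + (791 - 1*433))) = 23/2246 - 4209*1/((-2173 + 1023)*((26 + 16*25) + (791 - 1*433))) = 23*(1/2246) - 4209*(-1/(1150*((26 + 400) + (791 - 433)))) = 23/2246 - 4209*(-1/(1150*(426 + 358))) = 23/2246 - 4209/(784*(-1150)) = 23/2246 - 4209/(-901600) = 23/2246 - 4209*(-1/901600) = 23/2246 + 183/39200 = 656309/44021600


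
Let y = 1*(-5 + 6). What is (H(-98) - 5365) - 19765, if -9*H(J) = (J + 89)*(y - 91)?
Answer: -25220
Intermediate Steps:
y = 1 (y = 1*1 = 1)
H(J) = 890 + 10*J (H(J) = -(J + 89)*(1 - 91)/9 = -(89 + J)*(-90)/9 = -(-8010 - 90*J)/9 = 890 + 10*J)
(H(-98) - 5365) - 19765 = ((890 + 10*(-98)) - 5365) - 19765 = ((890 - 980) - 5365) - 19765 = (-90 - 5365) - 19765 = -5455 - 19765 = -25220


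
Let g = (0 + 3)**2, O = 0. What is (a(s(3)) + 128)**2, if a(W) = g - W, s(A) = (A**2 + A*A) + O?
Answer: 14161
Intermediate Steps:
s(A) = 2*A**2 (s(A) = (A**2 + A*A) + 0 = (A**2 + A**2) + 0 = 2*A**2 + 0 = 2*A**2)
g = 9 (g = 3**2 = 9)
a(W) = 9 - W
(a(s(3)) + 128)**2 = ((9 - 2*3**2) + 128)**2 = ((9 - 2*9) + 128)**2 = ((9 - 1*18) + 128)**2 = ((9 - 18) + 128)**2 = (-9 + 128)**2 = 119**2 = 14161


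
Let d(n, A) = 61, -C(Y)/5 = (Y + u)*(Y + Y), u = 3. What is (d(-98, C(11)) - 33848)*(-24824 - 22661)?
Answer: 1604375695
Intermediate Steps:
C(Y) = -10*Y*(3 + Y) (C(Y) = -5*(Y + 3)*(Y + Y) = -5*(3 + Y)*2*Y = -10*Y*(3 + Y))
(d(-98, C(11)) - 33848)*(-24824 - 22661) = (61 - 33848)*(-24824 - 22661) = -33787*(-47485) = 1604375695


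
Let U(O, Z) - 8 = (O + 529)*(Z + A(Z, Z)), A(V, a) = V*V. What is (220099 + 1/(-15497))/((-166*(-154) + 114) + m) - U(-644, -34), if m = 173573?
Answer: 398396606677636/3087792747 ≈ 1.2902e+5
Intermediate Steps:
A(V, a) = V²
U(O, Z) = 8 + (529 + O)*(Z + Z²) (U(O, Z) = 8 + (O + 529)*(Z + Z²) = 8 + (529 + O)*(Z + Z²))
(220099 + 1/(-15497))/((-166*(-154) + 114) + m) - U(-644, -34) = (220099 + 1/(-15497))/((-166*(-154) + 114) + 173573) - (8 + 529*(-34) + 529*(-34)² - 644*(-34) - 644*(-34)²) = (220099 - 1/15497)/((25564 + 114) + 173573) - (8 - 17986 + 529*1156 + 21896 - 644*1156) = 3410874202/(15497*(25678 + 173573)) - (8 - 17986 + 611524 + 21896 - 744464) = (3410874202/15497)/199251 - 1*(-129022) = (3410874202/15497)*(1/199251) + 129022 = 3410874202/3087792747 + 129022 = 398396606677636/3087792747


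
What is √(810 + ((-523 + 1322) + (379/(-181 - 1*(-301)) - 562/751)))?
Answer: √3271812660570/45060 ≈ 40.142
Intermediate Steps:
√(810 + ((-523 + 1322) + (379/(-181 - 1*(-301)) - 562/751))) = √(810 + (799 + (379/(-181 + 301) - 562*1/751))) = √(810 + (799 + (379/120 - 562/751))) = √(810 + (799 + 217189/90120)) = √(810 + 72223069/90120) = √(145220269/90120) = √3271812660570/45060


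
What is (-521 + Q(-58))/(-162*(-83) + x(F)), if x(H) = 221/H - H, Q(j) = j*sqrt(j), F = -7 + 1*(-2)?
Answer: -4689/120874 - 261*I*sqrt(58)/60437 ≈ -0.038792 - 0.032889*I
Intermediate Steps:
F = -9 (F = -7 - 2 = -9)
Q(j) = j**(3/2)
x(H) = -H + 221/H
(-521 + Q(-58))/(-162*(-83) + x(F)) = (-521 + (-58)**(3/2))/(-162*(-83) + (-1*(-9) + 221/(-9))) = (-521 - 58*I*sqrt(58))/(13446 + (9 + 221*(-1/9))) = (-521 - 58*I*sqrt(58))/(13446 + (9 - 221/9)) = (-521 - 58*I*sqrt(58))/(13446 - 140/9) = (-521 - 58*I*sqrt(58))/(120874/9) = (-521 - 58*I*sqrt(58))*(9/120874) = -4689/120874 - 261*I*sqrt(58)/60437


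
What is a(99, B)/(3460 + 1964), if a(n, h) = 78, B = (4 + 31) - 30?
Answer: 13/904 ≈ 0.014381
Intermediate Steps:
B = 5 (B = 35 - 30 = 5)
a(99, B)/(3460 + 1964) = 78/(3460 + 1964) = 78/5424 = 78*(1/5424) = 13/904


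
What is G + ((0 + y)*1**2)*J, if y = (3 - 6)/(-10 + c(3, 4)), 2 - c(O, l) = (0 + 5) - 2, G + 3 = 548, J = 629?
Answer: 7882/11 ≈ 716.54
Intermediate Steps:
G = 545 (G = -3 + 548 = 545)
c(O, l) = -1 (c(O, l) = 2 - ((0 + 5) - 2) = 2 - (5 - 2) = 2 - 1*3 = 2 - 3 = -1)
y = 3/11 (y = (3 - 6)/(-10 - 1) = -3/(-11) = -3*(-1/11) = 3/11 ≈ 0.27273)
G + ((0 + y)*1**2)*J = 545 + ((0 + 3/11)*1**2)*629 = 545 + ((3/11)*1)*629 = 545 + (3/11)*629 = 545 + 1887/11 = 7882/11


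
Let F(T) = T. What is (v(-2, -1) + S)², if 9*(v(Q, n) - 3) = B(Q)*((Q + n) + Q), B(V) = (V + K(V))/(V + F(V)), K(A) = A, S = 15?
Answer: 24649/81 ≈ 304.31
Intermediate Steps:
B(V) = 1 (B(V) = (V + V)/(V + V) = (2*V)/((2*V)) = (2*V)*(1/(2*V)) = 1)
v(Q, n) = 3 + n/9 + 2*Q/9 (v(Q, n) = 3 + (1*((Q + n) + Q))/9 = 3 + (1*(n + 2*Q))/9 = 3 + (n + 2*Q)/9 = 3 + (n/9 + 2*Q/9) = 3 + n/9 + 2*Q/9)
(v(-2, -1) + S)² = ((3 + (⅑)*(-1) + (2/9)*(-2)) + 15)² = ((3 - ⅑ - 4/9) + 15)² = (22/9 + 15)² = (157/9)² = 24649/81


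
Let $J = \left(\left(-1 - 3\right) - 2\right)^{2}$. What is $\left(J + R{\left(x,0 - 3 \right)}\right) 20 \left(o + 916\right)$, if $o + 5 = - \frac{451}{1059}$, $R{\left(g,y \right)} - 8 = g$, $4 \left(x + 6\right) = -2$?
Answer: $\frac{241074500}{353} \approx 6.8293 \cdot 10^{5}$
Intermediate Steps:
$x = - \frac{13}{2}$ ($x = -6 + \frac{1}{4} \left(-2\right) = -6 - \frac{1}{2} = - \frac{13}{2} \approx -6.5$)
$R{\left(g,y \right)} = 8 + g$
$J = 36$ ($J = \left(\left(-1 - 3\right) - 2\right)^{2} = \left(-4 - 2\right)^{2} = \left(-6\right)^{2} = 36$)
$o = - \frac{5746}{1059}$ ($o = -5 - \frac{451}{1059} = - \frac{5746}{1059} \approx -5.4259$)
$\left(J + R{\left(x,0 - 3 \right)}\right) 20 \left(o + 916\right) = \left(36 + \left(8 - \frac{13}{2}\right)\right) 20 \left(- \frac{5746}{1059} + 916\right) = \left(36 + \frac{3}{2}\right) 20 \cdot \frac{964298}{1059} = \frac{75}{2} \cdot 20 \cdot \frac{964298}{1059} = 750 \cdot \frac{964298}{1059} = \frac{241074500}{353}$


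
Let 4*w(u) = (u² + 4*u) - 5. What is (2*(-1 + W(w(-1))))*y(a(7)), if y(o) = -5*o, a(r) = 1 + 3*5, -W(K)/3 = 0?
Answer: 160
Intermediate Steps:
w(u) = -5/4 + u + u²/4 (w(u) = ((u² + 4*u) - 5)/4 = (-5 + u² + 4*u)/4 = -5/4 + u + u²/4)
W(K) = 0 (W(K) = -3*0 = 0)
a(r) = 16 (a(r) = 1 + 15 = 16)
(2*(-1 + W(w(-1))))*y(a(7)) = (2*(-1 + 0))*(-5*16) = (2*(-1))*(-80) = -2*(-80) = 160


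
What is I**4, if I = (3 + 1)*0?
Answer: 0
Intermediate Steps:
I = 0 (I = 4*0 = 0)
I**4 = 0**4 = 0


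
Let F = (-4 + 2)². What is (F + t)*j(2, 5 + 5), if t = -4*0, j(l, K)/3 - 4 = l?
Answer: 72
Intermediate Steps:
j(l, K) = 12 + 3*l
t = 0
F = 4 (F = (-2)² = 4)
(F + t)*j(2, 5 + 5) = (4 + 0)*(12 + 3*2) = 4*(12 + 6) = 4*18 = 72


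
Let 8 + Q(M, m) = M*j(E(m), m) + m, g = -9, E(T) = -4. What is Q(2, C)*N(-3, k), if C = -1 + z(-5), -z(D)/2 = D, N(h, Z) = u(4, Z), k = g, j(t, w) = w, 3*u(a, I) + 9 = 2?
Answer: -133/3 ≈ -44.333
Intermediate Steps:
u(a, I) = -7/3 (u(a, I) = -3 + (⅓)*2 = -3 + ⅔ = -7/3)
k = -9
N(h, Z) = -7/3
z(D) = -2*D
C = 9 (C = -1 - 2*(-5) = -1 + 10 = 9)
Q(M, m) = -8 + m + M*m (Q(M, m) = -8 + (M*m + m) = -8 + (m + M*m) = -8 + m + M*m)
Q(2, C)*N(-3, k) = (-8 + 9 + 2*9)*(-7/3) = (-8 + 9 + 18)*(-7/3) = 19*(-7/3) = -133/3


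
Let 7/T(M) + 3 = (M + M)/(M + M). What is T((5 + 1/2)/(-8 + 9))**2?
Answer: 49/4 ≈ 12.250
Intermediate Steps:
T(M) = -7/2 (T(M) = 7/(-3 + (M + M)/(M + M)) = 7/(-3 + (2*M)/((2*M))) = 7/(-3 + (2*M)*(1/(2*M))) = 7/(-3 + 1) = 7/(-2) = 7*(-1/2) = -7/2)
T((5 + 1/2)/(-8 + 9))**2 = (-7/2)**2 = 49/4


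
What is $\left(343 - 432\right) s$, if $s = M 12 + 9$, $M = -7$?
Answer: $6675$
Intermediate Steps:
$s = -75$ ($s = \left(-7\right) 12 + 9 = -84 + 9 = -75$)
$\left(343 - 432\right) s = \left(343 - 432\right) \left(-75\right) = \left(-89\right) \left(-75\right) = 6675$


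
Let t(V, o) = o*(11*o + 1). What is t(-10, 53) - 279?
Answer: 30673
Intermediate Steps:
t(V, o) = o*(1 + 11*o)
t(-10, 53) - 279 = 53*(1 + 11*53) - 279 = 53*(1 + 583) - 279 = 53*584 - 279 = 30952 - 279 = 30673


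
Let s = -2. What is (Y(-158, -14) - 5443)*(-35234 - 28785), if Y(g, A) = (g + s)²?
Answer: -1290430983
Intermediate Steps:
Y(g, A) = (-2 + g)² (Y(g, A) = (g - 2)² = (-2 + g)²)
(Y(-158, -14) - 5443)*(-35234 - 28785) = ((-2 - 158)² - 5443)*(-35234 - 28785) = ((-160)² - 5443)*(-64019) = (25600 - 5443)*(-64019) = 20157*(-64019) = -1290430983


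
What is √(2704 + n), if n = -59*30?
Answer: √934 ≈ 30.561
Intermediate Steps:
n = -1770
√(2704 + n) = √(2704 - 1770) = √934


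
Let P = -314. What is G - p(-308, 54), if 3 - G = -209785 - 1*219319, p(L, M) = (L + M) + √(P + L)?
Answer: 429361 - I*√622 ≈ 4.2936e+5 - 24.94*I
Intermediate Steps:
p(L, M) = L + M + √(-314 + L) (p(L, M) = (L + M) + √(-314 + L) = L + M + √(-314 + L))
G = 429107 (G = 3 - (-209785 - 1*219319) = 3 - (-209785 - 219319) = 3 - 1*(-429104) = 3 + 429104 = 429107)
G - p(-308, 54) = 429107 - (-308 + 54 + √(-314 - 308)) = 429107 - (-308 + 54 + √(-622)) = 429107 - (-308 + 54 + I*√622) = 429107 - (-254 + I*√622) = 429107 + (254 - I*√622) = 429361 - I*√622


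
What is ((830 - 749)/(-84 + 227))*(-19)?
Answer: -1539/143 ≈ -10.762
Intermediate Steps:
((830 - 749)/(-84 + 227))*(-19) = (81/143)*(-19) = -1539/143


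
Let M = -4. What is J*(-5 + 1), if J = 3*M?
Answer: 48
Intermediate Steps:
J = -12 (J = 3*(-4) = -12)
J*(-5 + 1) = -12*(-5 + 1) = -12*(-4) = 48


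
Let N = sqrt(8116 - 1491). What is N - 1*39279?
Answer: -39279 + 5*sqrt(265) ≈ -39198.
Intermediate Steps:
N = 5*sqrt(265) (N = sqrt(6625) = 5*sqrt(265) ≈ 81.394)
N - 1*39279 = 5*sqrt(265) - 1*39279 = 5*sqrt(265) - 39279 = -39279 + 5*sqrt(265)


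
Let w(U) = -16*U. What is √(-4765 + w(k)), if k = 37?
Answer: I*√5357 ≈ 73.192*I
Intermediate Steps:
√(-4765 + w(k)) = √(-4765 - 16*37) = √(-4765 - 592) = √(-5357) = I*√5357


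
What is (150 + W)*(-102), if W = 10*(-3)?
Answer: -12240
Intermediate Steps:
W = -30
(150 + W)*(-102) = (150 - 30)*(-102) = 120*(-102) = -12240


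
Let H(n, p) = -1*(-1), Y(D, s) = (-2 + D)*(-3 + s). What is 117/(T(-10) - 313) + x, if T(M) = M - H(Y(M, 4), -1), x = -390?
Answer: -14053/36 ≈ -390.36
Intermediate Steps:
Y(D, s) = (-3 + s)*(-2 + D)
H(n, p) = 1
T(M) = -1 + M (T(M) = M - 1*1 = M - 1 = -1 + M)
117/(T(-10) - 313) + x = 117/((-1 - 10) - 313) - 390 = 117/(-11 - 313) - 390 = 117/(-324) - 390 = 117*(-1/324) - 390 = -13/36 - 390 = -14053/36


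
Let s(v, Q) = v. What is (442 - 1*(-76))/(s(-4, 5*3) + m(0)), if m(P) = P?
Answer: -259/2 ≈ -129.50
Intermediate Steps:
(442 - 1*(-76))/(s(-4, 5*3) + m(0)) = (442 - 1*(-76))/(-4 + 0) = (442 + 76)/(-4) = 518*(-¼) = -259/2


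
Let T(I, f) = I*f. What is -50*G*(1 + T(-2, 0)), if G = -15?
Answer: 750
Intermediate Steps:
-50*G*(1 + T(-2, 0)) = -(-750)*(1 - 2*0) = -(-750)*(1 + 0) = -(-750) = -50*(-15) = 750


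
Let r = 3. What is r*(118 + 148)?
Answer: 798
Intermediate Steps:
r*(118 + 148) = 3*(118 + 148) = 3*266 = 798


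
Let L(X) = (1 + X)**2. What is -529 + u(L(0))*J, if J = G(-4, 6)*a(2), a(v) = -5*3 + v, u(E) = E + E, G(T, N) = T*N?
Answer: 95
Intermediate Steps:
G(T, N) = N*T
u(E) = 2*E
a(v) = -15 + v
J = 312 (J = (6*(-4))*(-15 + 2) = -24*(-13) = 312)
-529 + u(L(0))*J = -529 + (2*(1 + 0)**2)*312 = -529 + (2*1**2)*312 = -529 + (2*1)*312 = -529 + 2*312 = -529 + 624 = 95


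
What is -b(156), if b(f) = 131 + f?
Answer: -287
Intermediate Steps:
-b(156) = -(131 + 156) = -1*287 = -287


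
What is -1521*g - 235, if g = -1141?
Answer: 1735226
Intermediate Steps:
-1521*g - 235 = -1521*(-1141) - 235 = 1735461 - 235 = 1735226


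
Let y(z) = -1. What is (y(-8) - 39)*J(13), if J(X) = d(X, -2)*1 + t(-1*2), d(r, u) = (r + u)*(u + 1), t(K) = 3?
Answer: 320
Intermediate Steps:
d(r, u) = (1 + u)*(r + u) (d(r, u) = (r + u)*(1 + u) = (1 + u)*(r + u))
J(X) = 5 - X (J(X) = (X - 2 + (-2)² + X*(-2))*1 + 3 = (X - 2 + 4 - 2*X)*1 + 3 = (2 - X)*1 + 3 = (2 - X) + 3 = 5 - X)
(y(-8) - 39)*J(13) = (-1 - 39)*(5 - 1*13) = -40*(5 - 13) = -40*(-8) = 320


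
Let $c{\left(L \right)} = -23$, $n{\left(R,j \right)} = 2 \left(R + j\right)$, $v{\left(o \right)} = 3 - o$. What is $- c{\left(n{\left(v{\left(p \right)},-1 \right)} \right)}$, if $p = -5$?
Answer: $23$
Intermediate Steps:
$n{\left(R,j \right)} = 2 R + 2 j$
$- c{\left(n{\left(v{\left(p \right)},-1 \right)} \right)} = \left(-1\right) \left(-23\right) = 23$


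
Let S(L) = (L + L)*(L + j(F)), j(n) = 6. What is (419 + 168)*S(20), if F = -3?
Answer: 610480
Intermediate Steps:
S(L) = 2*L*(6 + L) (S(L) = (L + L)*(L + 6) = (2*L)*(6 + L) = 2*L*(6 + L))
(419 + 168)*S(20) = (419 + 168)*(2*20*(6 + 20)) = 587*(2*20*26) = 587*1040 = 610480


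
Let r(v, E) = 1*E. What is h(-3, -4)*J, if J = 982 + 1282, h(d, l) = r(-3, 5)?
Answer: 11320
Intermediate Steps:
r(v, E) = E
h(d, l) = 5
J = 2264
h(-3, -4)*J = 5*2264 = 11320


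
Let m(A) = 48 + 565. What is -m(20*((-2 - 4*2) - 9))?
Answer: -613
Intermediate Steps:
m(A) = 613
-m(20*((-2 - 4*2) - 9)) = -1*613 = -613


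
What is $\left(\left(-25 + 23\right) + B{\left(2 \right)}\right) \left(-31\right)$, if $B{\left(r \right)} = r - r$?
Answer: $62$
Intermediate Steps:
$B{\left(r \right)} = 0$
$\left(\left(-25 + 23\right) + B{\left(2 \right)}\right) \left(-31\right) = \left(\left(-25 + 23\right) + 0\right) \left(-31\right) = \left(-2 + 0\right) \left(-31\right) = \left(-2\right) \left(-31\right) = 62$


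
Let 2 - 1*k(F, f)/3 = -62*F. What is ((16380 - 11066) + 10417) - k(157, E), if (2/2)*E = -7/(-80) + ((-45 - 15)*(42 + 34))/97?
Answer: -13477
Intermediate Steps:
E = -364121/7760 (E = -7/(-80) + ((-45 - 15)*(42 + 34))/97 = -7*(-1/80) - 60*76*(1/97) = 7/80 - 4560*1/97 = 7/80 - 4560/97 = -364121/7760 ≈ -46.923)
k(F, f) = 6 + 186*F (k(F, f) = 6 - (-186)*F = 6 + 186*F)
((16380 - 11066) + 10417) - k(157, E) = ((16380 - 11066) + 10417) - (6 + 186*157) = (5314 + 10417) - (6 + 29202) = 15731 - 1*29208 = 15731 - 29208 = -13477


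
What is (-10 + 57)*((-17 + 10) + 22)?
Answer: 705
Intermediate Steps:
(-10 + 57)*((-17 + 10) + 22) = 47*(-7 + 22) = 47*15 = 705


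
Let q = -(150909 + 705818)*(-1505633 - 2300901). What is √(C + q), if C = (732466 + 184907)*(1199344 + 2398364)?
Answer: √6561600635302 ≈ 2.5616e+6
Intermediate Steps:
C = 3300440181084 (C = 917373*3597708 = 3300440181084)
q = 3261160454218 (q = -856727*(-3806534) = -1*(-3261160454218) = 3261160454218)
√(C + q) = √(3300440181084 + 3261160454218) = √6561600635302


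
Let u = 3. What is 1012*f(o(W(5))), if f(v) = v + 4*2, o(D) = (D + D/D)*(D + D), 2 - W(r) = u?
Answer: 8096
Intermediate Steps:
W(r) = -1 (W(r) = 2 - 1*3 = 2 - 3 = -1)
o(D) = 2*D*(1 + D) (o(D) = (D + 1)*(2*D) = (1 + D)*(2*D) = 2*D*(1 + D))
f(v) = 8 + v (f(v) = v + 8 = 8 + v)
1012*f(o(W(5))) = 1012*(8 + 2*(-1)*(1 - 1)) = 1012*(8 + 2*(-1)*0) = 1012*(8 + 0) = 1012*8 = 8096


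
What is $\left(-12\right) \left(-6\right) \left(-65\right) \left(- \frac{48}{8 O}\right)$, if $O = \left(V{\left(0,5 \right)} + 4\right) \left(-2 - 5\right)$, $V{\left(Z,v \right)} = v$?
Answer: $- \frac{3120}{7} \approx -445.71$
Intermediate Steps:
$O = -63$ ($O = \left(5 + 4\right) \left(-2 - 5\right) = 9 \left(-7\right) = -63$)
$\left(-12\right) \left(-6\right) \left(-65\right) \left(- \frac{48}{8 O}\right) = \left(-12\right) \left(-6\right) \left(-65\right) \left(- \frac{48}{8 \left(-63\right)}\right) = 72 \left(-65\right) \left(- \frac{48}{-504}\right) = - 4680 \left(\left(-48\right) \left(- \frac{1}{504}\right)\right) = \left(-4680\right) \frac{2}{21} = - \frac{3120}{7}$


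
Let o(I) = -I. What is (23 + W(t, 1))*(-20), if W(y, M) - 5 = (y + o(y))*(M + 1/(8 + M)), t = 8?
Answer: -560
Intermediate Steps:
W(y, M) = 5 (W(y, M) = 5 + (y - y)*(M + 1/(8 + M)) = 5 + 0*(M + 1/(8 + M)) = 5 + 0 = 5)
(23 + W(t, 1))*(-20) = (23 + 5)*(-20) = 28*(-20) = -560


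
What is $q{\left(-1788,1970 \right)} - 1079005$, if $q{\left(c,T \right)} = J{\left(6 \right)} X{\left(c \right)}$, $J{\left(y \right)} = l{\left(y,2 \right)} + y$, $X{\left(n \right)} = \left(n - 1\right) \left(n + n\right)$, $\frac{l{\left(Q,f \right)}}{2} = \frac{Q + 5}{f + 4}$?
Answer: $60763147$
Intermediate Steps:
$l{\left(Q,f \right)} = \frac{2 \left(5 + Q\right)}{4 + f}$ ($l{\left(Q,f \right)} = 2 \frac{Q + 5}{f + 4} = 2 \frac{5 + Q}{4 + f} = \frac{2 \left(5 + Q\right)}{4 + f}$)
$X{\left(n \right)} = 2 n \left(-1 + n\right)$ ($X{\left(n \right)} = \left(-1 + n\right) 2 n = 2 n \left(-1 + n\right)$)
$J{\left(y \right)} = \frac{5}{3} + \frac{4 y}{3}$ ($J{\left(y \right)} = \frac{2 \left(5 + y\right)}{4 + 2} + y = \frac{2 \left(5 + y\right)}{6} + y = 2 \cdot \frac{1}{6} \left(5 + y\right) + y = \left(\frac{5}{3} + \frac{y}{3}\right) + y = \frac{5}{3} + \frac{4 y}{3}$)
$q{\left(c,T \right)} = \frac{58 c \left(-1 + c\right)}{3}$ ($q{\left(c,T \right)} = \left(\frac{5}{3} + \frac{4}{3} \cdot 6\right) 2 c \left(-1 + c\right) = \left(\frac{5}{3} + 8\right) 2 c \left(-1 + c\right) = \frac{29 \cdot 2 c \left(-1 + c\right)}{3} = \frac{58 c \left(-1 + c\right)}{3}$)
$q{\left(-1788,1970 \right)} - 1079005 = \frac{58}{3} \left(-1788\right) \left(-1 - 1788\right) - 1079005 = \frac{58}{3} \left(-1788\right) \left(-1789\right) - 1079005 = 61842152 - 1079005 = 60763147$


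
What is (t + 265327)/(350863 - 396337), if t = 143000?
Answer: -136109/15158 ≈ -8.9794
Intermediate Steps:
(t + 265327)/(350863 - 396337) = (143000 + 265327)/(350863 - 396337) = 408327/(-45474) = 408327*(-1/45474) = -136109/15158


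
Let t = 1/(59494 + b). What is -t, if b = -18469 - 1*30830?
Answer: -1/10195 ≈ -9.8087e-5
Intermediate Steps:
b = -49299 (b = -18469 - 30830 = -49299)
t = 1/10195 (t = 1/(59494 - 49299) = 1/10195 ≈ 9.8087e-5)
-t = -1*1/10195 = -1/10195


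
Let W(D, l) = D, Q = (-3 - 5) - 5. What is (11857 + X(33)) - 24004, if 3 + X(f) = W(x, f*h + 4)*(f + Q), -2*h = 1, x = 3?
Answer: -12090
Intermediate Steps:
h = -1/2 (h = -1/2*1 = -1/2 ≈ -0.50000)
Q = -13 (Q = -8 - 5 = -13)
X(f) = -42 + 3*f (X(f) = -3 + 3*(f - 13) = -3 + 3*(-13 + f) = -3 + (-39 + 3*f) = -42 + 3*f)
(11857 + X(33)) - 24004 = (11857 + (-42 + 3*33)) - 24004 = (11857 + (-42 + 99)) - 24004 = (11857 + 57) - 24004 = 11914 - 24004 = -12090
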